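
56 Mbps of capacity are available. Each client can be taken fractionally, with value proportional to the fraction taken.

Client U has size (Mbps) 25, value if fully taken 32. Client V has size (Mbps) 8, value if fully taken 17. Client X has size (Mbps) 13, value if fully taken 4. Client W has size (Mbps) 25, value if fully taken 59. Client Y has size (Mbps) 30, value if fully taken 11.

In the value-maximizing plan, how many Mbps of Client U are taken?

23

Best value per unit of size first: Client W 59/25≈2.36, Client V 17/8≈2.12, Client U 32/25≈1.28, Client Y 11/30≈0.367, Client X 4/13≈0.308.
All 25 Mbps of Client W fit (value 59) ; 31 remain.
Take all of Client V (8 Mbps, value 17) ; 23 Mbps left.
Only 23 Mbps remain; take 23/25 of Client U for value 32×23/25 = 29.44.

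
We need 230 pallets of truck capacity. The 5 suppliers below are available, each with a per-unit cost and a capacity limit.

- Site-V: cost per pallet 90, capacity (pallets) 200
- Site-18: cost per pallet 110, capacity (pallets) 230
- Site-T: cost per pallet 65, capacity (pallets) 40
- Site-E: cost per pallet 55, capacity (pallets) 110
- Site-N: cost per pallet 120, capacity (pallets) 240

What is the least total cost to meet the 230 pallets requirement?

Cheapest first:
Take 110 from Site-E at 55 → need 120 more.
Take 40 from Site-T at 65 → need 80 more.
Site-V at 90: take 80 of its 200 → requirement met.
Site-18, Site-N: unused.
Cost = 110×55 + 40×65 + 80×90 = 15850.

15850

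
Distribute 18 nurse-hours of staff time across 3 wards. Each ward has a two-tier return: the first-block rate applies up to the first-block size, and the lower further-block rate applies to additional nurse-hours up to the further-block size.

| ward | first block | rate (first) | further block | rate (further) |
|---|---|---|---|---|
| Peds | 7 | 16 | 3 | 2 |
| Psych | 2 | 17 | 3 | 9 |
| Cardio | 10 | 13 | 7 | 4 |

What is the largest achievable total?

Rank every tier by rate: Psych/T1 17 > Peds/T1 16 > Cardio/T1 13 > Psych/T2 9 > Cardio/T2 4 > Peds/T2 2.
Fill Psych T1 block (2 at 17) — 16 left.
Fill Peds T1 block (7 at 16) — 9 left.
9 remain; put them into Cardio T1 at 13.
Total = 17×2 + 16×7 + 13×9 = 263.

263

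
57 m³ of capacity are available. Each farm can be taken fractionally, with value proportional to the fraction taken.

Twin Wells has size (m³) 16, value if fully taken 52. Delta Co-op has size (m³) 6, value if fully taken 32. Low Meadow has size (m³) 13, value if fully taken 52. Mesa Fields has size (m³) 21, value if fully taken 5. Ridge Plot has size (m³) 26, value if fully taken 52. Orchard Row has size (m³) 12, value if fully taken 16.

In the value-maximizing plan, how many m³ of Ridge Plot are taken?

22

Sort by value density: Delta Co-op 32/6≈5.33, Low Meadow 52/13≈4, Twin Wells 52/16≈3.25, Ridge Plot 52/26≈2, Orchard Row 16/12≈1.33, Mesa Fields 5/21≈0.238.
Take all of Delta Co-op (6 m³, value 32) → 51 m³ left.
All 13 m³ of Low Meadow fit (value 52) → 38 remain.
Twin Wells: take in full, 16 m³ for value 52 → 22 left.
Fill the last 22 m³ with part of Ridge Plot: 22/26 of it earns 44.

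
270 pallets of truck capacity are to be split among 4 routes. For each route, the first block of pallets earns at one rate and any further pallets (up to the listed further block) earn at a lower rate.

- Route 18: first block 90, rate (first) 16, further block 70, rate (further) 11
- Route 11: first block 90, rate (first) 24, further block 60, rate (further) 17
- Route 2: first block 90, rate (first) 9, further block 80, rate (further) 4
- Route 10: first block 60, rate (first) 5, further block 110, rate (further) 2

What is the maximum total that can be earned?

4950

Rank every tier by rate: Route 11/first 24 > Route 11/second 17 > Route 18/first 16 > Route 18/second 11 > Route 2/first 9 > Route 10/first 5 > Route 2/second 4 > Route 10/second 2.
Route 11 first at 24: fill all 90 → 180 left.
Fill Route 11 second block (60 at 17) → 120 left.
Fill Route 18 first block (90 at 16) → 30 left.
Route 18/second: +30 of 70 at 11; pool empty.
Total = 24×90 + 17×60 + 16×90 + 11×30 = 4950.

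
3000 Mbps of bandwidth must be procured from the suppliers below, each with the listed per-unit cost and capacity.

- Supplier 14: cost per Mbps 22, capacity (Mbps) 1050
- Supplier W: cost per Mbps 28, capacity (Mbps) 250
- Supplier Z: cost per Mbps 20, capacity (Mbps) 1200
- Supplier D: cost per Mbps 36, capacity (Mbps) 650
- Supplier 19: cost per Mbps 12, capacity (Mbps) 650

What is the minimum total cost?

57700

Fill from the cheapest supplier first.
Supplier 19 (12): use full 650 ; 2350 Mbps to go.
Supplier Z (20): use full 1200 ; 1150 Mbps to go.
Supplier 14 at 22: take all 1050 Mbps ; 100 still needed.
Take 100 from Supplier W at 28 to finish.
Supplier D: unused.
Cost = 650×12 + 1200×20 + 1050×22 + 100×28 = 57700.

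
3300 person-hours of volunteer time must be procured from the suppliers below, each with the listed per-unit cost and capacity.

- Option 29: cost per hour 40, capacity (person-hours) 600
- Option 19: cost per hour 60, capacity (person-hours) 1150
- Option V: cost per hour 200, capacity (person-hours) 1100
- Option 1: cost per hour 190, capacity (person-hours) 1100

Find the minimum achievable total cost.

392000

Use suppliers in increasing cost order.
Option 29 at 40: take all 600 person-hours ; 2700 still needed.
Take 1150 from Option 19 at 60 ; need 1550 more.
Take 1100 from Option 1 at 190 ; need 450 more.
Option V at 200: take 450 of its 1100 ; requirement met.
Cost = 600×40 + 1150×60 + 1100×190 + 450×200 = 392000.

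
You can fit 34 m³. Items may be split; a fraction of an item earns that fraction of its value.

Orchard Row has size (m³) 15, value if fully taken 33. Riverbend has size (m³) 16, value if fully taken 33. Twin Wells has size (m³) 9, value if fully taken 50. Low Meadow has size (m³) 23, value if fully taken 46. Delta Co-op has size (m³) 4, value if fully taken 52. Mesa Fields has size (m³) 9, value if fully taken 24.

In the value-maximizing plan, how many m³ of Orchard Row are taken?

Rank by value-to-size ratio: Delta Co-op 52/4≈13, Twin Wells 50/9≈5.56, Mesa Fields 24/9≈2.67, Orchard Row 33/15≈2.2, Riverbend 33/16≈2.06, Low Meadow 46/23≈2.
Take all of Delta Co-op (4 m³, value 52) → 30 m³ left.
Take all of Twin Wells (9 m³, value 50) → 21 m³ left.
All 9 m³ of Mesa Fields fit (value 24) → 12 remain.
Only 12 m³ remain; take 12/15 of Orchard Row for value 33×12/15 = 26.4.

12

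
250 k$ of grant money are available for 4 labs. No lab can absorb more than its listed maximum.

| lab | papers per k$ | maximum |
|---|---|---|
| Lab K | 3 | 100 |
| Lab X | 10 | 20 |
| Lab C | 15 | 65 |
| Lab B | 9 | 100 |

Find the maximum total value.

2270

Highest papers per k$ first: Lab C 15 > Lab X 10 > Lab B 9 > Lab K 3.
Lab C: +65 to 65 (cap) — 185 left.
Lab X takes 20 to reach its cap of 20 — 165 left.
Lab B: +100 to 100 (cap) — 65 left.
Only 65 left; Lab K takes them to reach 65.
Total = 3×65 + 10×20 + 15×65 + 9×100 = 2270.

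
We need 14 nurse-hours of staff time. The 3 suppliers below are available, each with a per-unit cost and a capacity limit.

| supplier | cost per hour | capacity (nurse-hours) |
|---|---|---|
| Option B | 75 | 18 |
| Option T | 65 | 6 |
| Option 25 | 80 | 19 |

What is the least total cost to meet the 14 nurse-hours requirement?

Cheapest first:
Take 6 from Option T at 65 → need 8 more.
Option B at 75: take 8 of its 18 → requirement met.
Option 25: unused.
Cost = 6×65 + 8×75 = 990.

990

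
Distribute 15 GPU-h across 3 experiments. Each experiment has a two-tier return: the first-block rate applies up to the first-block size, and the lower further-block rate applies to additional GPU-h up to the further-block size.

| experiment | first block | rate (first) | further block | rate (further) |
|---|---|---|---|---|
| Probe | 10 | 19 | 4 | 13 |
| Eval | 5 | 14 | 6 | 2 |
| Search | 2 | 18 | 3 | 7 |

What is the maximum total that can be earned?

Rank every tier by rate: Probe/tier1 19 > Search/tier1 18 > Eval/tier1 14 > Probe/tier2 13 > Search/tier2 7 > Eval/tier2 2.
Fill Probe tier1 block (10 at 19) — 5 left.
Fill Search tier1 block (2 at 18) — 3 left.
Eval tier1 at 14: only 3 left, fill 3.
Total = 19×10 + 18×2 + 14×3 = 268.

268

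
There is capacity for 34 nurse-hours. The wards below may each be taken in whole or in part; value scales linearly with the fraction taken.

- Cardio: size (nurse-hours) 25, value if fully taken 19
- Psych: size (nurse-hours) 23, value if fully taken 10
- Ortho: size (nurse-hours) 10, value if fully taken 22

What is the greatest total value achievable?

Sort by value density: Ortho 22/10≈2.2, Cardio 19/25≈0.76, Psych 10/23≈0.435.
Ortho: take in full, 10 nurse-hours for value 22 — 24 left.
Fill the last 24 nurse-hours with part of Cardio: 24/25 of it earns 18.24.
Total value = 40.24.

40.24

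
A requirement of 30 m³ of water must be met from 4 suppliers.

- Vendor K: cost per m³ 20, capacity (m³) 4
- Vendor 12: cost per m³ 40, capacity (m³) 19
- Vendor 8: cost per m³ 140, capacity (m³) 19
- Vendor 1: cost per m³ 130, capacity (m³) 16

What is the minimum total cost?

Cheapest first:
Vendor K at 20: take all 4 m³ → 26 still needed.
Vendor 12 (40): use full 19 → 7 m³ to go.
Vendor 1 at 130: take 7 of its 16 → requirement met.
Vendor 8: unused.
Cost = 4×20 + 19×40 + 7×130 = 1750.

1750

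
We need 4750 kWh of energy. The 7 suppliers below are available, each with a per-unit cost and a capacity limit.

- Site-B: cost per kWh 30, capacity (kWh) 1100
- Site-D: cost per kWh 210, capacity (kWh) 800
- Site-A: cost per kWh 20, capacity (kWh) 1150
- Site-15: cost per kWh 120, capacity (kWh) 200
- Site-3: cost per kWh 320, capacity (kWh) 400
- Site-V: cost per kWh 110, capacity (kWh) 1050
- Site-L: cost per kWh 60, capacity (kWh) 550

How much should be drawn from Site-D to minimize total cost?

700

Fill from the cheapest supplier first.
Site-A at 20: take all 1150 kWh ; 3600 still needed.
Site-B at 30: take all 1100 kWh ; 2500 still needed.
Take 550 from Site-L at 60 ; need 1950 more.
Take 1050 from Site-V at 110 ; need 900 more.
Site-15 (120): use full 200 ; 700 kWh to go.
Site-D at 210: take 700 of its 800 ; requirement met.
Site-3: unused.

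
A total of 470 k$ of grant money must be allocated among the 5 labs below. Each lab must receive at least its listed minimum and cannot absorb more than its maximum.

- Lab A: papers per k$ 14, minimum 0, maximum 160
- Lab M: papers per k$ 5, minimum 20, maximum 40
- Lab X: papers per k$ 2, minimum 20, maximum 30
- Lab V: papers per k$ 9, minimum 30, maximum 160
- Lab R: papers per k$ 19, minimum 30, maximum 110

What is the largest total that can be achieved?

Meeting every minimum uses 0+20+20+30+30 = 100 k$, leaving 370.
Rank by papers per k$: Lab R 19 > Lab A 14 > Lab V 9 > Lab M 5 > Lab X 2.
Lab R takes 80 more to reach its cap of 110 ; 290 left.
Give Lab A 160 more to hit its cap of 160 ; 130 left.
Lab V takes 130 more to reach its cap of 160 ; 0 left.
Total = 14×160 + 5×20 + 2×20 + 9×160 + 19×110 = 5910.

5910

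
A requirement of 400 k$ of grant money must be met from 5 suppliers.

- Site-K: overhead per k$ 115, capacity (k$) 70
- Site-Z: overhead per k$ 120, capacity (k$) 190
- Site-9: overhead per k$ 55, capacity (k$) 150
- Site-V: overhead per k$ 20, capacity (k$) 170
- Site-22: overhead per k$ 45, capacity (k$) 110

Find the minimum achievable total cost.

14950

Cheapest first:
Take 170 from Site-V at 20 ; need 230 more.
Site-22 at 45: take all 110 k$ ; 120 still needed.
Site-9 at 55: take 120 of its 150 ; requirement met.
Site-K, Site-Z: unused.
Cost = 170×20 + 110×45 + 120×55 = 14950.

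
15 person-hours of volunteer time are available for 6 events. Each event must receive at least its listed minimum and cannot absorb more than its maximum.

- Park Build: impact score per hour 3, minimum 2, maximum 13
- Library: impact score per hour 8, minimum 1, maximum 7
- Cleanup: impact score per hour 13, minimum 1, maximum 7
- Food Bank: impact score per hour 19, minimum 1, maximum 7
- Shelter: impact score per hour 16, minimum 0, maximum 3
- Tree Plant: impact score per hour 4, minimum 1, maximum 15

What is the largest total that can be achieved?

212

Meeting every minimum uses 2+1+1+1+0+1 = 6 person-hours, leaving 9.
Highest impact score per hour first: Food Bank 19 > Shelter 16 > Cleanup 13 > Library 8 > Tree Plant 4 > Park Build 3.
Food Bank: +6 to 7 (cap) — 3 left.
Shelter takes 3 more to reach its cap of 3 — 0 left.
Total = 3×2 + 8×1 + 13×1 + 19×7 + 16×3 + 4×1 = 212.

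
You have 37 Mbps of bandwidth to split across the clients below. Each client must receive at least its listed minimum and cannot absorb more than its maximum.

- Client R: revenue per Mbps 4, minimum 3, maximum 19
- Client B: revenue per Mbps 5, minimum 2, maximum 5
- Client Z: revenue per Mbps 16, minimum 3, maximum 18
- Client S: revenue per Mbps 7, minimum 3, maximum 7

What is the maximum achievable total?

Meeting every minimum uses 3+2+3+3 = 11 Mbps, leaving 26.
Highest revenue per Mbps first: Client Z 16 > Client S 7 > Client B 5 > Client R 4.
Client Z takes 15 more to reach its cap of 18 ; 11 left.
Client S takes 4 more to reach its cap of 7 ; 7 left.
Give Client B 3 more to hit its cap of 5 ; 4 left.
Client R: +4 (room for 16) → 7. Pool exhausted.
Total = 4×7 + 5×5 + 16×18 + 7×7 = 390.

390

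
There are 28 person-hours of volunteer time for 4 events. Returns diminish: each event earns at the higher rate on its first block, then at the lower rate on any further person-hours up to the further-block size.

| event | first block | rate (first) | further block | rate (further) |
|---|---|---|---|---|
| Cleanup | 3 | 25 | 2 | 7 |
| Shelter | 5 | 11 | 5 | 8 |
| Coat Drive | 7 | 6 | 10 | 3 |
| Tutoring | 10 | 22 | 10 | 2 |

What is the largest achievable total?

Order all 8 blocks by rate: Cleanup/first 25 > Tutoring/first 22 > Shelter/first 11 > Shelter/second 8 > Cleanup/second 7 > Coat Drive/first 6 > Coat Drive/second 3 > Tutoring/second 2.
Fill Cleanup first block (3 at 25) — 25 left.
Tutoring/first (22): +10 — 15 left.
Shelter/first (11): +5 — 10 left.
Shelter/second (8): +5 — 5 left.
Cleanup second at 7: fill all 2 — 3 left.
Coat Drive first at 6: only 3 left, fill 3.
Total = 25×3 + 22×10 + 11×5 + 8×5 + 7×2 + 6×3 = 422.

422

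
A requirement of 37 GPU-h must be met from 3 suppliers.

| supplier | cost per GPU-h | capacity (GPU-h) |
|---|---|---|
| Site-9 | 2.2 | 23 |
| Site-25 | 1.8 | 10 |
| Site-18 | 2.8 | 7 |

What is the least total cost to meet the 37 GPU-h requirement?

79.8

Fill from the cheapest supplier first.
Site-25 at 1.8: take all 10 GPU-h → 27 still needed.
Site-9 (2.2): use full 23 → 4 GPU-h to go.
Site-18 (2.8): take the remaining 4 → done.
Cost = 10×1.8 + 23×2.2 + 4×2.8 = 79.8.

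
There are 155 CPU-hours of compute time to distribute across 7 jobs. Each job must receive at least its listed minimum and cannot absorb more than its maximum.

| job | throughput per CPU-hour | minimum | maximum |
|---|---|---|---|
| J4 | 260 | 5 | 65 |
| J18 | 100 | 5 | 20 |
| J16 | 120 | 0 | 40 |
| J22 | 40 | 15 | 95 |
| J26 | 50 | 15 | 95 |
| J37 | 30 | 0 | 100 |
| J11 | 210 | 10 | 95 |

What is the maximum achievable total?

30300

Meeting every minimum uses 5+5+0+15+15+0+10 = 50 CPU-hours, leaving 105.
Order the jobs by throughput per CPU-hour: J4 260 > J11 210 > J16 120 > J18 100 > J26 50 > J22 40 > J37 30.
J4 takes 60 more to reach its cap of 65 → 45 left.
J11 has room for 85 more but only 45 remain, so it gets 55.
Total = 260×65 + 100×5 + 40×15 + 50×15 + 210×55 = 30300.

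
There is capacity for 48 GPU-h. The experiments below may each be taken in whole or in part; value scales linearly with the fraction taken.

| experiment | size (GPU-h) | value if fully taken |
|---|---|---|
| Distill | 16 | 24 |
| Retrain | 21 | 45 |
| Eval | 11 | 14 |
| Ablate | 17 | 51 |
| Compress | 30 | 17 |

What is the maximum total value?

111

Sort by value density: Ablate 51/17≈3, Retrain 45/21≈2.14, Distill 24/16≈1.5, Eval 14/11≈1.27, Compress 17/30≈0.567.
All 17 GPU-h of Ablate fit (value 51) — 31 remain.
Take all of Retrain (21 GPU-h, value 45) — 10 GPU-h left.
10 GPU-h left: a 10/16 share of Distill gives 24×10/16 = 15.
Total value = 111.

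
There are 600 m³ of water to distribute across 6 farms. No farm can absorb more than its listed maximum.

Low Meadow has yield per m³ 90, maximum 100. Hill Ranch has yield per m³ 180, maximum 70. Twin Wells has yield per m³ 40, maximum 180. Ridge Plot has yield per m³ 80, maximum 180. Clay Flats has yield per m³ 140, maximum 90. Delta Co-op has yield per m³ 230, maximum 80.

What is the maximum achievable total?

70200

Order the farms by yield per m³: Delta Co-op 230 > Hill Ranch 180 > Clay Flats 140 > Low Meadow 90 > Ridge Plot 80 > Twin Wells 40.
Delta Co-op takes 80 to reach its cap of 80 → 520 left.
Hill Ranch takes 70 to reach its cap of 70 → 450 left.
Clay Flats takes 90 to reach its cap of 90 → 360 left.
Give Low Meadow 100 to hit its cap of 100 → 260 left.
Ridge Plot takes 180 to reach its cap of 180 → 80 left.
Twin Wells has room for 180 but only 80 remain, so it gets 80.
Total = 90×100 + 180×70 + 40×80 + 80×180 + 140×90 + 230×80 = 70200.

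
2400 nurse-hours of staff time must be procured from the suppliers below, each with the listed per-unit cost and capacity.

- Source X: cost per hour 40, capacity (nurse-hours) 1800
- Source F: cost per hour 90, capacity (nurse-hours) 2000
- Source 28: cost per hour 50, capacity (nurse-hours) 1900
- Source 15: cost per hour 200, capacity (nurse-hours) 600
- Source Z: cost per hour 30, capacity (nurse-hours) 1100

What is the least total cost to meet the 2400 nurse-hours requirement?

Cheapest first:
Source Z (30): use full 1100 ; 1300 nurse-hours to go.
Source X at 40: take 1300 of its 1800 ; requirement met.
Source 28, Source F, Source 15: unused.
Cost = 1100×30 + 1300×40 = 85000.

85000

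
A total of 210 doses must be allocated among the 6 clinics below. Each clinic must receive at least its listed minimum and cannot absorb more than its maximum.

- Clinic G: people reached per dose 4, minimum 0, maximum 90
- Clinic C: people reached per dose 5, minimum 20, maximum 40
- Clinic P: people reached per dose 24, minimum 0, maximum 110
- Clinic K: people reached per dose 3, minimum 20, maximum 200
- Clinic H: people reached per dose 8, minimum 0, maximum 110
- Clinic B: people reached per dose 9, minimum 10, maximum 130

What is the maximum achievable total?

Meeting every minimum uses 0+20+0+20+0+10 = 50 doses, leaving 160.
Order the clinics by people reached per dose: Clinic P 24 > Clinic B 9 > Clinic H 8 > Clinic C 5 > Clinic G 4 > Clinic K 3.
Give Clinic P 110 more to hit its cap of 110 → 50 left.
Clinic B has room for 120 more but only 50 remain, so it gets 60.
Total = 5×20 + 24×110 + 3×20 + 9×60 = 3340.

3340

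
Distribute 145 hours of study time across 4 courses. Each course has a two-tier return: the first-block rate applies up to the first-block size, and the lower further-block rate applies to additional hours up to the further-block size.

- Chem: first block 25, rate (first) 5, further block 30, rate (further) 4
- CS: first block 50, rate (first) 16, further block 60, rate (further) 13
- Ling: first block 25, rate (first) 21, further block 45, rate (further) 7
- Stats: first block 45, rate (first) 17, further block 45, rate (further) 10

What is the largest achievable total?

Rank every tier by rate: Ling/tier1 21 > Stats/tier1 17 > CS/tier1 16 > CS/tier2 13 > Stats/tier2 10 > Ling/tier2 7 > Chem/tier1 5 > Chem/tier2 4.
Ling/tier1 (21): +25 ; 120 left.
Fill Stats tier1 block (45 at 17) ; 75 left.
CS/tier1 (16): +50 ; 25 left.
CS/tier2: +25 of 60 at 13; pool empty.
Total = 21×25 + 17×45 + 16×50 + 13×25 = 2415.

2415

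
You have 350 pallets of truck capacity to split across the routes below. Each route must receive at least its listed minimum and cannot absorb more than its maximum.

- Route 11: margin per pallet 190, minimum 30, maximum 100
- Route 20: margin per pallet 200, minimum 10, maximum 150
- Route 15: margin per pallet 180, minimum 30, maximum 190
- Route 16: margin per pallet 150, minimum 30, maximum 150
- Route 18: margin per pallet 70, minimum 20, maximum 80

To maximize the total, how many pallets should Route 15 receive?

50

Meeting every minimum uses 30+10+30+30+20 = 120 pallets, leaving 230.
Rank by margin per pallet: Route 20 200 > Route 11 190 > Route 15 180 > Route 16 150 > Route 18 70.
Route 20: +140 to 150 (cap) ; 90 left.
Route 11: +70 to 100 (cap) ; 20 left.
Only 20 left; Route 15 takes them to reach 50.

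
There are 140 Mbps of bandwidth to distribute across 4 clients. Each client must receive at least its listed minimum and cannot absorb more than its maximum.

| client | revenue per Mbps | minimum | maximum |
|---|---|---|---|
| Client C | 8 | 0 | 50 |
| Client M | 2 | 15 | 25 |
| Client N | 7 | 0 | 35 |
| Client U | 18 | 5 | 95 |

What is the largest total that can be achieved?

Meeting every minimum uses 0+15+0+5 = 20 Mbps, leaving 120.
Rank by revenue per Mbps: Client U 18 > Client C 8 > Client N 7 > Client M 2.
Give Client U 90 more to hit its cap of 95 — 30 left.
Client C: +30 (room for 50) → 30. Pool exhausted.
Total = 8×30 + 2×15 + 18×95 = 1980.

1980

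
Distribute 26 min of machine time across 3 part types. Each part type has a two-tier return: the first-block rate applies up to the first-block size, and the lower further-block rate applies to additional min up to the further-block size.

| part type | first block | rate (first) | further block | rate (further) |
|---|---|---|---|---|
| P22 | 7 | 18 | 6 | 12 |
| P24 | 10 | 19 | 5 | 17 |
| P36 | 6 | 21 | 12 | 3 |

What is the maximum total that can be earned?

Rank every tier by rate: P36/T1 21 > P24/T1 19 > P22/T1 18 > P24/T2 17 > P22/T2 12 > P36/T2 3.
P36/T1 (21): +6 ; 20 left.
P24 T1 at 19: fill all 10 ; 10 left.
P22 T1 at 18: fill all 7 ; 3 left.
3 remain; put them into P24 T2 at 17.
Total = 21×6 + 19×10 + 18×7 + 17×3 = 493.

493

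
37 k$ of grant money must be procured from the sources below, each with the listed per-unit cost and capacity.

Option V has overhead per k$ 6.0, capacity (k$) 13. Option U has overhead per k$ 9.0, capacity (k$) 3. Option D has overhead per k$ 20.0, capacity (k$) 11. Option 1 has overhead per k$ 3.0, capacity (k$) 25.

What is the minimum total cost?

147

Fill from the cheapest source first.
Option 1 at 3.0: take all 25 k$ ; 12 still needed.
Take 12 from Option V at 6.0 to finish.
Option U, Option D: unused.
Cost = 25×3.0 + 12×6.0 = 147.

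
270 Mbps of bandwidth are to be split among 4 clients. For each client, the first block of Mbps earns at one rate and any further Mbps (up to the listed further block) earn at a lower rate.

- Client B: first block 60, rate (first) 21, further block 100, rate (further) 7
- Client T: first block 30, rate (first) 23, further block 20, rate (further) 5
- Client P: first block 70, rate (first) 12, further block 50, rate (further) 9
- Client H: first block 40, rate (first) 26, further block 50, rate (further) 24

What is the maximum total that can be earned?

Treat each block as its own option and order by rate: Client H/first 26 > Client H/second 24 > Client T/first 23 > Client B/first 21 > Client P/first 12 > Client P/second 9 > Client B/second 7 > Client T/second 5.
Fill Client H first block (40 at 26) ; 230 left.
Client H/second (24): +50 ; 180 left.
Fill Client T first block (30 at 23) ; 150 left.
Fill Client B first block (60 at 21) ; 90 left.
Client P/first (12): +70 ; 20 left.
20 remain; put them into Client P second at 9.
Total = 26×40 + 24×50 + 23×30 + 21×60 + 12×70 + 9×20 = 5210.

5210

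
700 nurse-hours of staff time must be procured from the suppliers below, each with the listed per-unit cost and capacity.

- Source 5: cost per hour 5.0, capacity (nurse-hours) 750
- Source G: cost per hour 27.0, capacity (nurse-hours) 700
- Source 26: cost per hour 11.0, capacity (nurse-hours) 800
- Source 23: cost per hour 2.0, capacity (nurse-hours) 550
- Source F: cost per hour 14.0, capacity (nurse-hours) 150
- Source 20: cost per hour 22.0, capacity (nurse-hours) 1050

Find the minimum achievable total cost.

Cheapest first:
Source 23 (2.0): use full 550 → 150 nurse-hours to go.
Source 5 at 5.0: take 150 of its 750 → requirement met.
Source 26, Source F, Source 20, Source G: unused.
Cost = 550×2.0 + 150×5.0 = 1850.

1850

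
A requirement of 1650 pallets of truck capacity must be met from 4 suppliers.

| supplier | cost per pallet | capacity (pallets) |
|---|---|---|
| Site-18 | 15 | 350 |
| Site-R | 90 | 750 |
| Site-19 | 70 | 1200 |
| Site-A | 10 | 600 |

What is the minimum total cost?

Cheapest first:
Site-A at 10: take all 600 pallets — 1050 still needed.
Take 350 from Site-18 at 15 — need 700 more.
Site-19 (70): take the remaining 700 — done.
Site-R: unused.
Cost = 600×10 + 350×15 + 700×70 = 60250.

60250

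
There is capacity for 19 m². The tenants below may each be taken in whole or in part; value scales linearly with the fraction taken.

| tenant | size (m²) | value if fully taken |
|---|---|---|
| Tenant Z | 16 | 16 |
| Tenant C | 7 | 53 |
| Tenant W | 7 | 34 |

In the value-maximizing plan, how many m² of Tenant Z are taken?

Rank by value-to-size ratio: Tenant C 53/7≈7.57, Tenant W 34/7≈4.86, Tenant Z 16/16≈1.
Take all of Tenant C (7 m², value 53) ; 12 m² left.
All 7 m² of Tenant W fit (value 34) ; 5 remain.
5 m² left: a 5/16 share of Tenant Z gives 16×5/16 = 5.

5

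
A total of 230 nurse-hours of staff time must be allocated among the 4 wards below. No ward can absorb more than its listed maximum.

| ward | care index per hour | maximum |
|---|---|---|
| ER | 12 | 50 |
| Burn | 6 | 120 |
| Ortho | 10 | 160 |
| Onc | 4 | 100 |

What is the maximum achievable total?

Rank by care index per hour: ER 12 > Ortho 10 > Burn 6 > Onc 4.
ER takes 50 to reach its cap of 50 ; 180 left.
Ortho takes 160 to reach its cap of 160 ; 20 left.
Only 20 left; Burn takes them to reach 20.
Total = 12×50 + 6×20 + 10×160 = 2320.

2320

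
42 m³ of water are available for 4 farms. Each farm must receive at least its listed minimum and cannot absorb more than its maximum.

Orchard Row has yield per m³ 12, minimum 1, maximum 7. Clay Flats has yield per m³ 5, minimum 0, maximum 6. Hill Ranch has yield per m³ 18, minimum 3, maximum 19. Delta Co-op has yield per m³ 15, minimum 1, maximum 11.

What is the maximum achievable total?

616

Meeting every minimum uses 1+0+3+1 = 5 m³, leaving 37.
Highest yield per m³ first: Hill Ranch 18 > Delta Co-op 15 > Orchard Row 12 > Clay Flats 5.
Hill Ranch takes 16 more to reach its cap of 19 ; 21 left.
Delta Co-op: +10 to 11 (cap) ; 11 left.
Orchard Row: +6 to 7 (cap) ; 5 left.
Clay Flats: +5 (room for 6) → 5. Pool exhausted.
Total = 12×7 + 5×5 + 18×19 + 15×11 = 616.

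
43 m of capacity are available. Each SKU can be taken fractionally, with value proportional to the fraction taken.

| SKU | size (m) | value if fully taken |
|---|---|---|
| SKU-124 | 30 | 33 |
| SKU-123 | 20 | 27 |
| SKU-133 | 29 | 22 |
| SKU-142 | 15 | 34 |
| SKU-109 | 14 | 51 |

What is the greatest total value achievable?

Best value per unit of size first: SKU-109 51/14≈3.64, SKU-142 34/15≈2.27, SKU-123 27/20≈1.35, SKU-124 33/30≈1.1, SKU-133 22/29≈0.759.
SKU-109: take in full, 14 m for value 51 → 29 left.
SKU-142: take in full, 15 m for value 34 → 14 left.
14 m left: a 14/20 share of SKU-123 gives 27×14/20 = 18.9.
Total value = 103.9.

103.9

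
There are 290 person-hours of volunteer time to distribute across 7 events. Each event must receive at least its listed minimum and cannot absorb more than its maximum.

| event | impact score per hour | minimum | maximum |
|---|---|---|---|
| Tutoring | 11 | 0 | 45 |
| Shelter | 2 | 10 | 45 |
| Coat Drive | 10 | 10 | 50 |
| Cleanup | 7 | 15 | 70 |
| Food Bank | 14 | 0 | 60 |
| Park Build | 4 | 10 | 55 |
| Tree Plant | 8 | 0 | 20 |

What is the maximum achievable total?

Meeting every minimum uses 0+10+10+15+0+10+0 = 45 person-hours, leaving 245.
Highest impact score per hour first: Food Bank 14 > Tutoring 11 > Coat Drive 10 > Tree Plant 8 > Cleanup 7 > Park Build 4 > Shelter 2.
Food Bank: +60 to 60 (cap) → 185 left.
Tutoring: +45 to 45 (cap) → 140 left.
Coat Drive takes 40 more to reach its cap of 50 → 100 left.
Tree Plant: +20 to 20 (cap) → 80 left.
Cleanup takes 55 more to reach its cap of 70 → 25 left.
Park Build: +25 (room for 45) → 35. Pool exhausted.
Total = 11×45 + 2×10 + 10×50 + 7×70 + 14×60 + 4×35 + 8×20 = 2645.

2645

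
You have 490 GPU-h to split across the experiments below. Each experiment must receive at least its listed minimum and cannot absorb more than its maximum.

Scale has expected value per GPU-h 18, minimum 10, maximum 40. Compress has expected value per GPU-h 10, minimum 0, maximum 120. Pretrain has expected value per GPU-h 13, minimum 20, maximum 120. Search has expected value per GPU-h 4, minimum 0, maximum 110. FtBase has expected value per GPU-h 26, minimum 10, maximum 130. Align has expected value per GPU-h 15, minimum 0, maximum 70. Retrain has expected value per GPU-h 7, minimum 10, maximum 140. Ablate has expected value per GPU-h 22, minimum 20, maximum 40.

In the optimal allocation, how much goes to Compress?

Meeting every minimum uses 10+0+20+0+10+0+10+20 = 70 GPU-h, leaving 420.
Order the experiments by expected value per GPU-h: FtBase 26 > Ablate 22 > Scale 18 > Align 15 > Pretrain 13 > Compress 10 > Retrain 7 > Search 4.
FtBase takes 120 more to reach its cap of 130 ; 300 left.
Give Ablate 20 more to hit its cap of 40 ; 280 left.
Scale: +30 to 40 (cap) ; 250 left.
Align: +70 to 70 (cap) ; 180 left.
Pretrain: +100 to 120 (cap) ; 80 left.
Only 80 left; Compress takes them to reach 80.

80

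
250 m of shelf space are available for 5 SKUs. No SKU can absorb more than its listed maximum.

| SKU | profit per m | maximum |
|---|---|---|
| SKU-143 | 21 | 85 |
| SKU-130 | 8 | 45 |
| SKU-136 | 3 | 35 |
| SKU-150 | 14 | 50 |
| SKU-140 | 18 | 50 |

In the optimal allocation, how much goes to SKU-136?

20

Order the SKUs by profit per m: SKU-143 21 > SKU-140 18 > SKU-150 14 > SKU-130 8 > SKU-136 3.
SKU-143: +85 to 85 (cap) ; 165 left.
SKU-140: +50 to 50 (cap) ; 115 left.
SKU-150: +50 to 50 (cap) ; 65 left.
SKU-130 takes 45 to reach its cap of 45 ; 20 left.
SKU-136: +20 (room for 35) → 20. Pool exhausted.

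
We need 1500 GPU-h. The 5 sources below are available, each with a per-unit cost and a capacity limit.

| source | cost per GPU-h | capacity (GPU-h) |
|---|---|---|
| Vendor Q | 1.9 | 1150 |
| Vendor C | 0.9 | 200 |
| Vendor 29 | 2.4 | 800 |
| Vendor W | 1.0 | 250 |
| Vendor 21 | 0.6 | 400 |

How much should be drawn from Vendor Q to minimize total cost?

650

Use sources in increasing cost order.
Vendor 21 (0.6): use full 400 → 1100 GPU-h to go.
Take 200 from Vendor C at 0.9 → need 900 more.
Vendor W (1.0): use full 250 → 650 GPU-h to go.
Take 650 from Vendor Q at 1.9 to finish.
Vendor 29: unused.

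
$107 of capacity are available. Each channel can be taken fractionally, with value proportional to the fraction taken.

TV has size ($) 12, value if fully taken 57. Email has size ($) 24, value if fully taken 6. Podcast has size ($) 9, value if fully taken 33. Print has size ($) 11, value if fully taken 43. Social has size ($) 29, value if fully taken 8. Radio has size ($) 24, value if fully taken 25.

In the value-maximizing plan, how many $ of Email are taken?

Best value per unit of size first: TV 57/12≈4.75, Print 43/11≈3.91, Podcast 33/9≈3.67, Radio 25/24≈1.04, Social 8/29≈0.276, Email 6/24≈0.25.
All 12 $ of TV fit (value 57) → 95 remain.
Take all of Print (11 $, value 43) → 84 $ left.
All 9 $ of Podcast fit (value 33) → 75 remain.
Radio: take in full, 24 $ for value 25 → 51 left.
All 29 $ of Social fit (value 8) → 22 remain.
Fill the last 22 $ with part of Email: 22/24 of it earns 5.5.

22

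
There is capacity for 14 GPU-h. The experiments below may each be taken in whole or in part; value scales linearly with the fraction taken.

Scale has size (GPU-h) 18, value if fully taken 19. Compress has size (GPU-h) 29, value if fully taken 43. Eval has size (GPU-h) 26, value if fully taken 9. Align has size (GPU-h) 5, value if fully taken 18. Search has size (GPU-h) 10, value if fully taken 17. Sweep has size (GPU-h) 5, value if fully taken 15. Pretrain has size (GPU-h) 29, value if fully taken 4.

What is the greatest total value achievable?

39.8

Sort by value density: Align 18/5≈3.6, Sweep 15/5≈3, Search 17/10≈1.7, Compress 43/29≈1.48, Scale 19/18≈1.06, Eval 9/26≈0.346, Pretrain 4/29≈0.138.
All 5 GPU-h of Align fit (value 18) → 9 remain.
Sweep: take in full, 5 GPU-h for value 15 → 4 left.
Fill the last 4 GPU-h with part of Search: 4/10 of it earns 6.8.
Total value = 39.8.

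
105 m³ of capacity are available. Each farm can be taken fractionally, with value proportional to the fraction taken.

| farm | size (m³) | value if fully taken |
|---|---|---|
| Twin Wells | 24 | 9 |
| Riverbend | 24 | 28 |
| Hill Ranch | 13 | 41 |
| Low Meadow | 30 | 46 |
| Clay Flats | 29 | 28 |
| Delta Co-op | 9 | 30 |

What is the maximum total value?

Best value per unit of size first: Delta Co-op 30/9≈3.33, Hill Ranch 41/13≈3.15, Low Meadow 46/30≈1.53, Riverbend 28/24≈1.17, Clay Flats 28/29≈0.966, Twin Wells 9/24≈0.375.
Take all of Delta Co-op (9 m³, value 30) ; 96 m³ left.
Hill Ranch: take in full, 13 m³ for value 41 ; 83 left.
Take all of Low Meadow (30 m³, value 46) ; 53 m³ left.
Riverbend: take in full, 24 m³ for value 28 ; 29 left.
Take all of Clay Flats (29 m³, value 28) ; 0 m³ left.
Total value = 173.

173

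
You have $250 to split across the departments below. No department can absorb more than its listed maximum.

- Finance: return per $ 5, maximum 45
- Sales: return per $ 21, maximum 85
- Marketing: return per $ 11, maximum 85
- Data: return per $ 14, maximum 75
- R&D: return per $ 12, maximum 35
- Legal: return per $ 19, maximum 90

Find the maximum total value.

Order the departments by return per $: Sales 21 > Legal 19 > Data 14 > R&D 12 > Marketing 11 > Finance 5.
Sales takes 85 to reach its cap of 85 → 165 left.
Legal takes 90 to reach its cap of 90 → 75 left.
Give Data 75 to hit its cap of 75 → 0 left.
Total = 21×85 + 14×75 + 19×90 = 4545.

4545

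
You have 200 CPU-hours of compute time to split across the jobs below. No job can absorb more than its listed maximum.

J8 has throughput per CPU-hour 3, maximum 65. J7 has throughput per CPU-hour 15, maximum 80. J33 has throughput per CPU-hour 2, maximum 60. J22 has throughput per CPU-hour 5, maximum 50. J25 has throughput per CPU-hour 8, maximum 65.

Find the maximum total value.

Order the jobs by throughput per CPU-hour: J7 15 > J25 8 > J22 5 > J8 3 > J33 2.
J7 takes 80 to reach its cap of 80 ; 120 left.
Give J25 65 to hit its cap of 65 ; 55 left.
J22: +50 to 50 (cap) ; 5 left.
Only 5 left; J8 takes them to reach 5.
Total = 3×5 + 15×80 + 5×50 + 8×65 = 1985.

1985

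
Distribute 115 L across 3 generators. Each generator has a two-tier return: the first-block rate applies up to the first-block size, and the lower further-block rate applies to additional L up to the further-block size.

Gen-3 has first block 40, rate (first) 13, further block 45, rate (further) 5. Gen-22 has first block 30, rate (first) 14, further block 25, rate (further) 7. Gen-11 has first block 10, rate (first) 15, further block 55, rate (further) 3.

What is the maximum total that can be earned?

Rank every tier by rate: Gen-11/T1 15 > Gen-22/T1 14 > Gen-3/T1 13 > Gen-22/T2 7 > Gen-3/T2 5 > Gen-11/T2 3.
Fill Gen-11 T1 block (10 at 15) ; 105 left.
Fill Gen-22 T1 block (30 at 14) ; 75 left.
Gen-3 T1 at 13: fill all 40 ; 35 left.
Gen-22 T2 at 7: fill all 25 ; 10 left.
Gen-3/T2: +10 of 45 at 5; pool empty.
Total = 15×10 + 14×30 + 13×40 + 7×25 + 5×10 = 1315.

1315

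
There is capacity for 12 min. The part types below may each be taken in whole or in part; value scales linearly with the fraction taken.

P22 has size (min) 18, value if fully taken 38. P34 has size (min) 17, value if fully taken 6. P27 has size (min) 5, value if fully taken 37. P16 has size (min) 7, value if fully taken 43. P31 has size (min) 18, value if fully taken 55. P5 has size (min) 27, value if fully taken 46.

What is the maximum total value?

Rank by value-to-size ratio: P27 37/5≈7.4, P16 43/7≈6.14, P31 55/18≈3.06, P22 38/18≈2.11, P5 46/27≈1.7, P34 6/17≈0.353.
All 5 min of P27 fit (value 37) → 7 remain.
All 7 min of P16 fit (value 43) → 0 remain.
Total value = 80.

80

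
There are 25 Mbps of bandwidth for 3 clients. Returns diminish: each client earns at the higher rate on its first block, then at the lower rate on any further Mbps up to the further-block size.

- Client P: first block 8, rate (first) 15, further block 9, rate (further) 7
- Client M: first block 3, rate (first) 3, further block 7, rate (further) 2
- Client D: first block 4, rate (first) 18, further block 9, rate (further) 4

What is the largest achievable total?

Treat each block as its own option and order by rate: Client D/T1 18 > Client P/T1 15 > Client P/T2 7 > Client D/T2 4 > Client M/T1 3 > Client M/T2 2.
Client D/T1 (18): +4 → 21 left.
Client P T1 at 15: fill all 8 → 13 left.
Fill Client P T2 block (9 at 7) → 4 left.
Client D/T2: +4 of 9 at 4; pool empty.
Total = 18×4 + 15×8 + 7×9 + 4×4 = 271.

271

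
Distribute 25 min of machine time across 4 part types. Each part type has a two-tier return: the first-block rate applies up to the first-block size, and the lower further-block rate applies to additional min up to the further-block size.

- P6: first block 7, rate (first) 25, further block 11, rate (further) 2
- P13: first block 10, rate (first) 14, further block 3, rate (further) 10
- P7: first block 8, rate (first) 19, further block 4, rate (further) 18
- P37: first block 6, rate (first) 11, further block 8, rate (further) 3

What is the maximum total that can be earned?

Rank every tier by rate: P6/tier1 25 > P7/tier1 19 > P7/tier2 18 > P13/tier1 14 > P37/tier1 11 > P13/tier2 10 > P37/tier2 3 > P6/tier2 2.
P6/tier1 (25): +7 — 18 left.
Fill P7 tier1 block (8 at 19) — 10 left.
P7/tier2 (18): +4 — 6 left.
P13 tier1 at 14: only 6 left, fill 6.
Total = 25×7 + 19×8 + 18×4 + 14×6 = 483.

483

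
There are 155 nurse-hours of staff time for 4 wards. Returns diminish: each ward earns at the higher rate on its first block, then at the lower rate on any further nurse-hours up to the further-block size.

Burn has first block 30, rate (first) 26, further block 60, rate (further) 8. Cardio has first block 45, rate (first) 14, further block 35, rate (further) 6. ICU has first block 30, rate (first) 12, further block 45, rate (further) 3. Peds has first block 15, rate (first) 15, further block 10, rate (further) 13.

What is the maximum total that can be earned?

Treat each block as its own option and order by rate: Burn/first 26 > Peds/first 15 > Cardio/first 14 > Peds/second 13 > ICU/first 12 > Burn/second 8 > Cardio/second 6 > ICU/second 3.
Burn first at 26: fill all 30 — 125 left.
Fill Peds first block (15 at 15) — 110 left.
Fill Cardio first block (45 at 14) — 65 left.
Peds/second (13): +10 — 55 left.
ICU/first (12): +30 — 25 left.
Burn/second: +25 of 60 at 8; pool empty.
Total = 26×30 + 15×15 + 14×45 + 13×10 + 12×30 + 8×25 = 2325.

2325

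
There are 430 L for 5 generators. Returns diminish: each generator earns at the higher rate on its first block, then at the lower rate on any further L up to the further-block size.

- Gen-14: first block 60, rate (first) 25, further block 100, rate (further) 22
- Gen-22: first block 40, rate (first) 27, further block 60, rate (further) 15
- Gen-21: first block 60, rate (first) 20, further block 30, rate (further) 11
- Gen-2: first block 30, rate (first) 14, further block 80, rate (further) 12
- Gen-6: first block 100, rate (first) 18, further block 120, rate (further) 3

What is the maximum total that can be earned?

Order all 10 blocks by rate: Gen-22/T1 27 > Gen-14/T1 25 > Gen-14/T2 22 > Gen-21/T1 20 > Gen-6/T1 18 > Gen-22/T2 15 > Gen-2/T1 14 > Gen-2/T2 12 > Gen-21/T2 11 > Gen-6/T2 3.
Gen-22/T1 (27): +40 ; 390 left.
Gen-14 T1 at 25: fill all 60 ; 330 left.
Gen-14/T2 (22): +100 ; 230 left.
Gen-21 T1 at 20: fill all 60 ; 170 left.
Fill Gen-6 T1 block (100 at 18) ; 70 left.
Fill Gen-22 T2 block (60 at 15) ; 10 left.
10 remain; put them into Gen-2 T1 at 14.
Total = 27×40 + 25×60 + 22×100 + 20×60 + 18×100 + 15×60 + 14×10 = 8820.

8820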